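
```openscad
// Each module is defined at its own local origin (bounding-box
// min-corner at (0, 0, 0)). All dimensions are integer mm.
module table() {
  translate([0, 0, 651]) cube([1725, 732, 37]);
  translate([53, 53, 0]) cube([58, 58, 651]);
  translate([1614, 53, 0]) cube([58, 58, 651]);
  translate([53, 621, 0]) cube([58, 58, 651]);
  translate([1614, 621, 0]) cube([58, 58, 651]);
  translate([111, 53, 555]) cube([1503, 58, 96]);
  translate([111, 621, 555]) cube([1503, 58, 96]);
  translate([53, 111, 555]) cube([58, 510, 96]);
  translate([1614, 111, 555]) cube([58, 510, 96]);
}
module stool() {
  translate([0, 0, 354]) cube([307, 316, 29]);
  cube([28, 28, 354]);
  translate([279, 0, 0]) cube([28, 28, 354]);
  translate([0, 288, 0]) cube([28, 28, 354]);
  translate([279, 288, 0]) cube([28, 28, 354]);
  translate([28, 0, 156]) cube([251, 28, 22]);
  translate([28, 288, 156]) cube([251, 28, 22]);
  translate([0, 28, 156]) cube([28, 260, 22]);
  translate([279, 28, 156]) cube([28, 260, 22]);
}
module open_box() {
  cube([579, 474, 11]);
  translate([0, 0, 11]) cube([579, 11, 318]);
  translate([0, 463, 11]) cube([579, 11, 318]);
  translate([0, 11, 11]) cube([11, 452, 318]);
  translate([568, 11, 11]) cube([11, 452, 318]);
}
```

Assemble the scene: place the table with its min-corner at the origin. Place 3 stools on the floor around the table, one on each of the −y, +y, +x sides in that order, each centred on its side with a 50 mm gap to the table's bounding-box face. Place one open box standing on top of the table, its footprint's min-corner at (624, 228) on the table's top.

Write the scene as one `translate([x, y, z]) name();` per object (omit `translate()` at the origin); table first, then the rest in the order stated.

table();
translate([709, -366, 0]) stool();
translate([709, 782, 0]) stool();
translate([1775, 208, 0]) stool();
translate([624, 228, 688]) open_box();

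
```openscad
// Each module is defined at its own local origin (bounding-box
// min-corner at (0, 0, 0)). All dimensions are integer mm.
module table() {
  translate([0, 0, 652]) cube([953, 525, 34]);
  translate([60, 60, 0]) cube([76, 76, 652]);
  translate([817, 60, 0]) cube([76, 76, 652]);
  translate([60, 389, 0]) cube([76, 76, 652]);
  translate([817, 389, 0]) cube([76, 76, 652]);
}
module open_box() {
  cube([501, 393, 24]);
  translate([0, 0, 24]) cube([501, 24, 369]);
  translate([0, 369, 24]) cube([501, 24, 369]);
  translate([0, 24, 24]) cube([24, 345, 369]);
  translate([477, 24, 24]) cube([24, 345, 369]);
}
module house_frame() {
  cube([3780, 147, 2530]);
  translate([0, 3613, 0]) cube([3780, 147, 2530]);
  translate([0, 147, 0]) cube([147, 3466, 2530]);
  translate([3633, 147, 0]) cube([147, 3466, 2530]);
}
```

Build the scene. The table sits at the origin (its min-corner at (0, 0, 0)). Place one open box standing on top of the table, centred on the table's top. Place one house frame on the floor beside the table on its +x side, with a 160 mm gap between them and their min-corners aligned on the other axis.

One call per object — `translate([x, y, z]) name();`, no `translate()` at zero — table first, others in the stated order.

table();
translate([226, 66, 686]) open_box();
translate([1113, 0, 0]) house_frame();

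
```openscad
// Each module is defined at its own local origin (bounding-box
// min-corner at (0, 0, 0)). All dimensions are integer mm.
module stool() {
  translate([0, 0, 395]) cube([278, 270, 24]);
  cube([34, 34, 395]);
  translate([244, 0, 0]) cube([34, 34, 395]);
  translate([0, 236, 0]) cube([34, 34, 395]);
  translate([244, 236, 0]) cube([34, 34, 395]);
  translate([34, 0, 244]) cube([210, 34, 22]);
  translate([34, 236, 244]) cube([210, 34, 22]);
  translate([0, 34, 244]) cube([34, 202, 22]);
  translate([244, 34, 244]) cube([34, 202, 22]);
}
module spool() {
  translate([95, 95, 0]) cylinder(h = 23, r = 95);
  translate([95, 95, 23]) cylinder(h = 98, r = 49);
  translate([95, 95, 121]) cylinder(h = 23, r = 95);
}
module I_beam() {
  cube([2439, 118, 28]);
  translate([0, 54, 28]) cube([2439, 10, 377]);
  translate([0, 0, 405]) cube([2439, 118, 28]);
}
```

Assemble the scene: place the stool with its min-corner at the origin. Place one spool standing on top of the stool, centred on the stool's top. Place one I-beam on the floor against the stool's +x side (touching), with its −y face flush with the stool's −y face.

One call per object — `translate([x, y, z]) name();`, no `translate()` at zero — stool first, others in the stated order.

stool();
translate([44, 40, 419]) spool();
translate([278, 0, 0]) I_beam();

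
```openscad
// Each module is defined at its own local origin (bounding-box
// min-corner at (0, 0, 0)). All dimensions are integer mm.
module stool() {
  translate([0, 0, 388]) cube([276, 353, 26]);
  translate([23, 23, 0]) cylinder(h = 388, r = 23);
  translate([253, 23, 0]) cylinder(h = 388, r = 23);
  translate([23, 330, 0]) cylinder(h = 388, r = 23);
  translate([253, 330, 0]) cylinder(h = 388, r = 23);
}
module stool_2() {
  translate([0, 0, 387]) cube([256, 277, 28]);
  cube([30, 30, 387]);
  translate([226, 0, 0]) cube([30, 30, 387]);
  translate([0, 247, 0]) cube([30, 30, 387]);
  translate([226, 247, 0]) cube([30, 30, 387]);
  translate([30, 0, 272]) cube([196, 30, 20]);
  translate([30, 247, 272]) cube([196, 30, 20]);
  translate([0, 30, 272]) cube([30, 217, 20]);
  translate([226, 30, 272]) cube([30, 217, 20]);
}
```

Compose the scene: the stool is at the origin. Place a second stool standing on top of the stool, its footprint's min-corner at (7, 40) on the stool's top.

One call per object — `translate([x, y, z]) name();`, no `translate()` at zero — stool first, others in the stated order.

stool();
translate([7, 40, 414]) stool_2();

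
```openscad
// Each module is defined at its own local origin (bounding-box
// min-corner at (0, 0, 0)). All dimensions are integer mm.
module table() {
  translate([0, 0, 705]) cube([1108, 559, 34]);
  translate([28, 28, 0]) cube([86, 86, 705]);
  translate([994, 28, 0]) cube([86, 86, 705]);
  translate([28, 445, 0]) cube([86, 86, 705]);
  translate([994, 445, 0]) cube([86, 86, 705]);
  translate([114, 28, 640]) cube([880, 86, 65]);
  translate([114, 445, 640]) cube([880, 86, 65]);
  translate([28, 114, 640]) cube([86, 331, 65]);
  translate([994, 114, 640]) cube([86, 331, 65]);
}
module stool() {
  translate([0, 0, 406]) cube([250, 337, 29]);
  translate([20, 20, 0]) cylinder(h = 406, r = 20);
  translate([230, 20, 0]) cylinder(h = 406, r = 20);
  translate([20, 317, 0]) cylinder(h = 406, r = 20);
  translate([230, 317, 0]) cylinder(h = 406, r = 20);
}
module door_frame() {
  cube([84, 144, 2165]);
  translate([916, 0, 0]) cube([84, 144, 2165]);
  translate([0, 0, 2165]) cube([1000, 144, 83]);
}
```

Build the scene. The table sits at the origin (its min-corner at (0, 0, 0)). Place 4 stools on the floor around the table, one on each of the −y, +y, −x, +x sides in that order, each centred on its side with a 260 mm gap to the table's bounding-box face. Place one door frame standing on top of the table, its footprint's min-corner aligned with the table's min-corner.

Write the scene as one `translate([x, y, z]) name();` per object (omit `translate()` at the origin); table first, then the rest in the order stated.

table();
translate([429, -597, 0]) stool();
translate([429, 819, 0]) stool();
translate([-510, 111, 0]) stool();
translate([1368, 111, 0]) stool();
translate([0, 0, 739]) door_frame();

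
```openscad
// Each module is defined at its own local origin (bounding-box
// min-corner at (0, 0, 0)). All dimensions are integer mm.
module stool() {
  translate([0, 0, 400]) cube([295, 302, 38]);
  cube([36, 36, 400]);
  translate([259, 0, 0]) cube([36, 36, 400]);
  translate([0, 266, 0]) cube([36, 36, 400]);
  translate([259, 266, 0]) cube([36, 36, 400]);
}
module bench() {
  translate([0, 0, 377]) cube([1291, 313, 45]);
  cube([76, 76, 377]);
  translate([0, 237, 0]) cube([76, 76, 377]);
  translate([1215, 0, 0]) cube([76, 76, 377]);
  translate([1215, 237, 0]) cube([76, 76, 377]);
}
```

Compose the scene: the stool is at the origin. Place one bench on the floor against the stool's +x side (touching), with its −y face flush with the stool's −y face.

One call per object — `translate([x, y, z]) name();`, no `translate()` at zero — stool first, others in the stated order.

stool();
translate([295, 0, 0]) bench();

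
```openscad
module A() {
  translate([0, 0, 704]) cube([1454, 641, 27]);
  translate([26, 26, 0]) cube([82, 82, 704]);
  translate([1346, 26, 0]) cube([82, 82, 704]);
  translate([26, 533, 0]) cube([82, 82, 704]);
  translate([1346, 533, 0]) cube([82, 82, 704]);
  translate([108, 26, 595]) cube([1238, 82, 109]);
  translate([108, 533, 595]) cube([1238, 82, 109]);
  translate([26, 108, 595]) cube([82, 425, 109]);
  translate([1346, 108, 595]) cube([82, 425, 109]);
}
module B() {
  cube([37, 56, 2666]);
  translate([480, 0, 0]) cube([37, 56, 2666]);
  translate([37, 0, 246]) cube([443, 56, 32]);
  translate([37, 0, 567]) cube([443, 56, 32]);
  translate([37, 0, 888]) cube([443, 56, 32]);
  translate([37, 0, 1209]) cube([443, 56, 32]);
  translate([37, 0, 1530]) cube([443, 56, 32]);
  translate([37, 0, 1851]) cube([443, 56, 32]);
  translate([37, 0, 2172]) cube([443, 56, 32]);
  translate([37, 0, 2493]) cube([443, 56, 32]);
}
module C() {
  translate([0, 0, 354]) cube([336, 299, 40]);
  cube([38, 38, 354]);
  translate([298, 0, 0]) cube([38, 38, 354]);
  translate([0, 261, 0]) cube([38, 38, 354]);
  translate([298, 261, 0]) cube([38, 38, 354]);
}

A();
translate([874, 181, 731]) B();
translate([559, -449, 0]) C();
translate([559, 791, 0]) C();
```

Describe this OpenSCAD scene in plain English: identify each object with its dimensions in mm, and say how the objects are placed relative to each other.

A is a table: top 1454 mm (x) × 641 mm (y), 27 mm thick, upper face at z = 731 mm, on four 82×82 mm square legs, each inset 26 mm from the nearest pair of top edges, running from z = 0 to the bottom of the top. Four apron rails, 82 mm thick and 109 mm tall, run between adjacent legs with their top edges flush with the underside of the top and their outer faces flush with the legs' outer faces.

B is a wooden ladder with two side rails of 37×56 mm section and 2666 mm height, set 517 mm apart overall. Between them run 8 rectangular rungs (56 mm deep, 32 mm thick), front faces flush with the rails' −y face. The bottom of the first rung is 246 mm above the floor and each subsequent rung is 321 mm higher than the one below.

C is a simple wooden stool: a rectangular seat 336 mm (x) by 299 mm (y), 40 mm thick, top face at z = 394 mm, on four square legs, each 38×38 mm in cross-section. The legs rest on z = 0, each flush with a corner of the seat.

The ladder is on top of the table. Two stools sit around the table at the −y, +y sides.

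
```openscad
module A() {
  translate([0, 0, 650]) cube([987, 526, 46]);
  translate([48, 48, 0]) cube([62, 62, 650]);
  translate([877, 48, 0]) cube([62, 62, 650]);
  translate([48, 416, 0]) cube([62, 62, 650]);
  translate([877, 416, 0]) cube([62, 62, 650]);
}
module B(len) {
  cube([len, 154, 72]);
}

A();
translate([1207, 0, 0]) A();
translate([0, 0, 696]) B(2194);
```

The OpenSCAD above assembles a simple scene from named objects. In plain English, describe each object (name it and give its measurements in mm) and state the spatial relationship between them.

A is a table: top 987 mm (x) × 526 mm (y), 46 mm thick, upper face at z = 696 mm, on four 62×62 mm square legs, each inset 48 mm from the nearest pair of top edges, running from z = 0 to the bottom of the top.

B is a rectangular beam 2194 mm long (x), 154 mm deep (y), 72 mm thick (z).

The beam spans the tops of two tables placed 220 mm apart, resting at z = 696 mm.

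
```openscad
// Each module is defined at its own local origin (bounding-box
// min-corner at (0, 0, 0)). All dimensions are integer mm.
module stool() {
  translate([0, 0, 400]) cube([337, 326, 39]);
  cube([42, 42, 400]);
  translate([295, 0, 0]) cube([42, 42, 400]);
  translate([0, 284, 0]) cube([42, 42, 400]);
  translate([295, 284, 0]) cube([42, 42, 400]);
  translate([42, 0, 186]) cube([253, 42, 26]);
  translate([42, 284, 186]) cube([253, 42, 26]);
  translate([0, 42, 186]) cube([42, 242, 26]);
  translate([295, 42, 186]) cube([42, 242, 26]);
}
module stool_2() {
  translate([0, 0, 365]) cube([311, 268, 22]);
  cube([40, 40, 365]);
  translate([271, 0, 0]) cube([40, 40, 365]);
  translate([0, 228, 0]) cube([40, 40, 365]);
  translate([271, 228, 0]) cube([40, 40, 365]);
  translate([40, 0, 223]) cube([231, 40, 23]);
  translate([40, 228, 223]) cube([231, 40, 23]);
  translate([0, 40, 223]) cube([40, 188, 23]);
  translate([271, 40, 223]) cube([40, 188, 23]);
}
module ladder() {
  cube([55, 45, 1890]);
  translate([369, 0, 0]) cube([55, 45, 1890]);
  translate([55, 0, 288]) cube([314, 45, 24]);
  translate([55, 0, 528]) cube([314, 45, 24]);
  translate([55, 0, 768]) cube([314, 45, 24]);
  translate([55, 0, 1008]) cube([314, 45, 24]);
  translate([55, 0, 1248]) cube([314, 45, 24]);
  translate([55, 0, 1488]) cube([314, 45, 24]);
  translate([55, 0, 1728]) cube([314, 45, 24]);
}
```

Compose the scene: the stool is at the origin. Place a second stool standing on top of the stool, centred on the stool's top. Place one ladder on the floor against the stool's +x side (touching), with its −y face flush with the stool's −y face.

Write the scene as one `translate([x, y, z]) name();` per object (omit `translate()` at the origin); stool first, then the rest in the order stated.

stool();
translate([13, 29, 439]) stool_2();
translate([337, 0, 0]) ladder();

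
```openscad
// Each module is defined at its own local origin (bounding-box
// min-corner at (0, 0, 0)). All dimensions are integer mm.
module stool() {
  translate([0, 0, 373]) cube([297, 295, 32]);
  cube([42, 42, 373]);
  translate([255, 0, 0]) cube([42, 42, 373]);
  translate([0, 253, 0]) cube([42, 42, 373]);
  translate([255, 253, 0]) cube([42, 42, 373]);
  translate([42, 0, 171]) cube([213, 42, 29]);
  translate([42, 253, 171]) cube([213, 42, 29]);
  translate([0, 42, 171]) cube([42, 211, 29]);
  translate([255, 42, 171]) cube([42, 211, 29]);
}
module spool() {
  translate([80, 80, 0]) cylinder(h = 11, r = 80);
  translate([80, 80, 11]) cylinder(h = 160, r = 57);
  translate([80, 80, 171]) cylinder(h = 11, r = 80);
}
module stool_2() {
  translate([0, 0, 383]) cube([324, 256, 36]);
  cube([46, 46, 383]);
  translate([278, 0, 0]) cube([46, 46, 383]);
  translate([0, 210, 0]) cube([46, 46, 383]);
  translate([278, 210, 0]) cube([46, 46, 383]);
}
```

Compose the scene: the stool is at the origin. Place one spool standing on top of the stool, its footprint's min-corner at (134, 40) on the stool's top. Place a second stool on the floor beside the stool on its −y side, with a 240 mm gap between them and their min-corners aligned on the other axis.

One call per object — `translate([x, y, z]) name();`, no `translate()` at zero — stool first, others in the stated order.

stool();
translate([134, 40, 405]) spool();
translate([0, -496, 0]) stool_2();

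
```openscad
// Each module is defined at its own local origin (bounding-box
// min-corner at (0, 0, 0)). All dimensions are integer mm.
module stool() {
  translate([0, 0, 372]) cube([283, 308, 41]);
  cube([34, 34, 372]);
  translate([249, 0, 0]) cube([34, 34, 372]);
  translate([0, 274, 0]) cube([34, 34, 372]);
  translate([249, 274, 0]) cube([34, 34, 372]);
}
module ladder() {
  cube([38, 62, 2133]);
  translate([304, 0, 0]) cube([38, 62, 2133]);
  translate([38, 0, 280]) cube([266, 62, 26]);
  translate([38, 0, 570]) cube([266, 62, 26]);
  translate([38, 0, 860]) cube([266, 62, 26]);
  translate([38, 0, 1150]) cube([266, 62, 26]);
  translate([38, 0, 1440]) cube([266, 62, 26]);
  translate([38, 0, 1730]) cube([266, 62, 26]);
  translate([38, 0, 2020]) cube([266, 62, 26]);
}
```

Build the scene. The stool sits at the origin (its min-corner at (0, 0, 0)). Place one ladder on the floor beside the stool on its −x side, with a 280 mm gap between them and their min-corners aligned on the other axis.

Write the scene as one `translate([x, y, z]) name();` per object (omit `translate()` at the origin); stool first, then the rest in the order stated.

stool();
translate([-622, 0, 0]) ladder();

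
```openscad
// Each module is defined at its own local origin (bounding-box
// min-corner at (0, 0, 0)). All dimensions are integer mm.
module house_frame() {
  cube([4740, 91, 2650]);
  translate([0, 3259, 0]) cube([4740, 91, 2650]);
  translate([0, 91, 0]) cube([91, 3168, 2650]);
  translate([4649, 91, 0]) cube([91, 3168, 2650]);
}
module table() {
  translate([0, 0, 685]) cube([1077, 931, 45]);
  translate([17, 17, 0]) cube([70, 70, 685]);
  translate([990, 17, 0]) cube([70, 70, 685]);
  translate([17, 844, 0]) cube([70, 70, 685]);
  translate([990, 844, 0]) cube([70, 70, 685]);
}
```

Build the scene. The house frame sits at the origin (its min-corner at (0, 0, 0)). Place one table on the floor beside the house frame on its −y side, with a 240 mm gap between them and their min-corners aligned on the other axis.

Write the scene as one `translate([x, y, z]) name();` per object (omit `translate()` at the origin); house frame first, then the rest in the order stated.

house_frame();
translate([0, -1171, 0]) table();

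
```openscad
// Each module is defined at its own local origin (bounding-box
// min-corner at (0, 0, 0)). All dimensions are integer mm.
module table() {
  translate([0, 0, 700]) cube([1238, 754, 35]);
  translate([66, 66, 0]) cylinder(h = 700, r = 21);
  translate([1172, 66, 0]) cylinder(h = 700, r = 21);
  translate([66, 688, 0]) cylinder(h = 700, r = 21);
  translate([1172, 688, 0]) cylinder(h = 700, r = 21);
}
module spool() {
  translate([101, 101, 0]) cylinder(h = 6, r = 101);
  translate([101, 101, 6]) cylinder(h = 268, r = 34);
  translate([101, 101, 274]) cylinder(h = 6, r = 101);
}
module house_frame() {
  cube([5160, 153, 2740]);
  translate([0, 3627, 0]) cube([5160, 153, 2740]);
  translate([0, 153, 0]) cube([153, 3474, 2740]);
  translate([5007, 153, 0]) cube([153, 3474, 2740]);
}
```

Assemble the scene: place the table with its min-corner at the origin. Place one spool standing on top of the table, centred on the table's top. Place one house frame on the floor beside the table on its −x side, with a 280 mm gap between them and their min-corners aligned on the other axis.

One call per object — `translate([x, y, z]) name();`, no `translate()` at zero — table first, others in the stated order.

table();
translate([518, 276, 735]) spool();
translate([-5440, 0, 0]) house_frame();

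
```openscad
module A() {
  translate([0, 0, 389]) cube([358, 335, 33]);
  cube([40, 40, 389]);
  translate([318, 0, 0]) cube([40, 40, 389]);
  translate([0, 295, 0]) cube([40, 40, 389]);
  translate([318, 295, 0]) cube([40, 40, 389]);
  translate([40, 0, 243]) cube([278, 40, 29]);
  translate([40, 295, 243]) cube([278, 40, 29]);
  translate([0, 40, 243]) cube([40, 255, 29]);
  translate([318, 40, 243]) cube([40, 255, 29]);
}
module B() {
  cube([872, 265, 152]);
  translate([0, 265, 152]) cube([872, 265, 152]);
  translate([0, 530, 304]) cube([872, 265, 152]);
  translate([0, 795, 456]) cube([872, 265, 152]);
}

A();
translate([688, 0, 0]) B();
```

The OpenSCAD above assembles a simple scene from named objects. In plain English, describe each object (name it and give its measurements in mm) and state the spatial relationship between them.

A is a four-legged stool. The seat is 358×335 mm, 33 mm thick, top at z = 422 mm. It stands on four square legs, each 40×40 mm in cross-section, from z = 0 to the seat underside, each flush with a corner of the seat. Four stretchers, 40 mm wide and 29 mm tall, connect adjacent legs with their undersides at z = 243 mm, each running between the inner faces of the legs it joins and aligned with the legs' outer faces on the other axis.

B is a straight staircase of 4 solid steps. Each step is 872 mm wide (x), 265 mm deep (y, the going) and 152 mm tall (the rise). The first step rests on the floor; each subsequent step sits one going further in +y and one rise higher in +z, directly behind and above the previous step with no overlap.

The staircase is on the floor beside the stool on its +x side.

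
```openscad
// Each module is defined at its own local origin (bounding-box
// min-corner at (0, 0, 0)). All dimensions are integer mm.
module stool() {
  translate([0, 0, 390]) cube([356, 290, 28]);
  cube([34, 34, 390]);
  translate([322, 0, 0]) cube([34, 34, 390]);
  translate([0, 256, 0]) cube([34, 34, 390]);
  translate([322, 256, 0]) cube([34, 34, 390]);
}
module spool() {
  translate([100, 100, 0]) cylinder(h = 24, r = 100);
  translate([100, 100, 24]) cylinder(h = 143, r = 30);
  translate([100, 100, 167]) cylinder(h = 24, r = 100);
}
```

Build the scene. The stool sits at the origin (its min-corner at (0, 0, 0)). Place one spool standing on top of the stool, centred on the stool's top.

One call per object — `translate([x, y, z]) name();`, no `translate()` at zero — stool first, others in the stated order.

stool();
translate([78, 45, 418]) spool();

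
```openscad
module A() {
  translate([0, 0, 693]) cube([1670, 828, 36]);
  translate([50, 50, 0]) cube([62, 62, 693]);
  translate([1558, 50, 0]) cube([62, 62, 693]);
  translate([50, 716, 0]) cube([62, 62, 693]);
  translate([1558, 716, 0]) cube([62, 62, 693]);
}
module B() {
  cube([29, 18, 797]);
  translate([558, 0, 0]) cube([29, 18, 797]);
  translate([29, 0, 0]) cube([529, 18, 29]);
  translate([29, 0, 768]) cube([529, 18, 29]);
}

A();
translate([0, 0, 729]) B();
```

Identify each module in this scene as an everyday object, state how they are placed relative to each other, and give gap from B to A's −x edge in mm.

A is a table. B is a picture frame. The picture frame is on top of the table. The gap from the picture frame to the table's −x edge is 0 mm.

The picture frame's min-x is at 0; the table's min-x is 0; gap = 0 mm.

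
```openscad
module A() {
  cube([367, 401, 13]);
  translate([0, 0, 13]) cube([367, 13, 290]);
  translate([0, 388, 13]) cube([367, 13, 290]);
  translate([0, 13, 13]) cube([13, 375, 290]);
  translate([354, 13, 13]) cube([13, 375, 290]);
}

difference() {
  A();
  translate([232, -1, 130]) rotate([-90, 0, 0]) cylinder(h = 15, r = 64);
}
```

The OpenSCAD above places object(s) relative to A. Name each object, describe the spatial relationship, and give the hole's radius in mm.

A is an open box. The open box has a circular hole through its front wall. The hole's radius is 64 mm.

The subtracted cylinder has r = 64 mm.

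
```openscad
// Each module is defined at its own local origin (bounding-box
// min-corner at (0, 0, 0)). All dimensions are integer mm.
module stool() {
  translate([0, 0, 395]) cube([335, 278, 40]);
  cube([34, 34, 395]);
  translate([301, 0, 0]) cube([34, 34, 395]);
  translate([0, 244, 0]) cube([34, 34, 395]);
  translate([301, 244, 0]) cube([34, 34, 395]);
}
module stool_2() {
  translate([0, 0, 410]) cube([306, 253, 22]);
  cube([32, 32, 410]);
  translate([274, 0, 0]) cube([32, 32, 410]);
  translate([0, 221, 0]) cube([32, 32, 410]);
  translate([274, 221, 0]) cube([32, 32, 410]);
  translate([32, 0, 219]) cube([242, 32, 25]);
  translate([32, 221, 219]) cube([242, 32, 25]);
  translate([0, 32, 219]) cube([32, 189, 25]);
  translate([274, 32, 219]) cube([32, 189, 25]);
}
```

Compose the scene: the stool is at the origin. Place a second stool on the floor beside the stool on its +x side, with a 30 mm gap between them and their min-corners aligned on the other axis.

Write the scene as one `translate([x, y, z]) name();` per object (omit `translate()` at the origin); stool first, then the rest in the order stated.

stool();
translate([365, 0, 0]) stool_2();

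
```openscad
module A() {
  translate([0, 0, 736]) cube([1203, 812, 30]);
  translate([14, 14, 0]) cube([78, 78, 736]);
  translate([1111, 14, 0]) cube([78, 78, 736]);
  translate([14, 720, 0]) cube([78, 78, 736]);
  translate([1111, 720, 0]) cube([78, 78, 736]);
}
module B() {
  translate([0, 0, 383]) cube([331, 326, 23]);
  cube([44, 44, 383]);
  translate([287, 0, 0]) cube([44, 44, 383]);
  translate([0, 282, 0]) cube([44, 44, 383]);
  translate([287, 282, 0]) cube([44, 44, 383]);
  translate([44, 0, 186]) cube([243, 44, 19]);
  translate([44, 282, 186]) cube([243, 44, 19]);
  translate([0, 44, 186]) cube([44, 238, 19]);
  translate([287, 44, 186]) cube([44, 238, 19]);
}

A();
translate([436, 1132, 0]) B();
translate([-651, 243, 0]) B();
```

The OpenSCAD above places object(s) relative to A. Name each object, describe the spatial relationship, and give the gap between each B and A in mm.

Each stool's nearest face is 320 mm from the table's bounding box.

A is a table. B is a stool. Two stools sit around the table at the +y, −x sides. The gap between each stool and the table is 320 mm.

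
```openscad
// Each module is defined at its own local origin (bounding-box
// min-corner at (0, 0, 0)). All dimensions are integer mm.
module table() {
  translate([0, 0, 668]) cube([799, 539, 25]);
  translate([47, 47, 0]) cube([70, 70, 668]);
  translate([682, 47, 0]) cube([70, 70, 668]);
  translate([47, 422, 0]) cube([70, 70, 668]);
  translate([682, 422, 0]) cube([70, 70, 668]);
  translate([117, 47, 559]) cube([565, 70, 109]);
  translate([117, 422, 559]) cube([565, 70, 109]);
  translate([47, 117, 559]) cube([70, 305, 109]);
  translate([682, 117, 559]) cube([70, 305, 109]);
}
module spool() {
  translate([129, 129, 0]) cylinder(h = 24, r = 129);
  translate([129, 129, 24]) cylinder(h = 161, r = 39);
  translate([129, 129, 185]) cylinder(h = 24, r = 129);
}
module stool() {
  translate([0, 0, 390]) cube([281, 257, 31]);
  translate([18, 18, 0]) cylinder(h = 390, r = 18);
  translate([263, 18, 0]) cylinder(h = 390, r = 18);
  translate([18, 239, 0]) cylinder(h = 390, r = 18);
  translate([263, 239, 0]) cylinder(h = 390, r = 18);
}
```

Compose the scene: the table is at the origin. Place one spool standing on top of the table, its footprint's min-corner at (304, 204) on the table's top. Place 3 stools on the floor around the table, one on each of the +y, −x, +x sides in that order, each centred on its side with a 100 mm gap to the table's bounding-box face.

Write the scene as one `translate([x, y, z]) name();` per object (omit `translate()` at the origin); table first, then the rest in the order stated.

table();
translate([304, 204, 693]) spool();
translate([259, 639, 0]) stool();
translate([-381, 141, 0]) stool();
translate([899, 141, 0]) stool();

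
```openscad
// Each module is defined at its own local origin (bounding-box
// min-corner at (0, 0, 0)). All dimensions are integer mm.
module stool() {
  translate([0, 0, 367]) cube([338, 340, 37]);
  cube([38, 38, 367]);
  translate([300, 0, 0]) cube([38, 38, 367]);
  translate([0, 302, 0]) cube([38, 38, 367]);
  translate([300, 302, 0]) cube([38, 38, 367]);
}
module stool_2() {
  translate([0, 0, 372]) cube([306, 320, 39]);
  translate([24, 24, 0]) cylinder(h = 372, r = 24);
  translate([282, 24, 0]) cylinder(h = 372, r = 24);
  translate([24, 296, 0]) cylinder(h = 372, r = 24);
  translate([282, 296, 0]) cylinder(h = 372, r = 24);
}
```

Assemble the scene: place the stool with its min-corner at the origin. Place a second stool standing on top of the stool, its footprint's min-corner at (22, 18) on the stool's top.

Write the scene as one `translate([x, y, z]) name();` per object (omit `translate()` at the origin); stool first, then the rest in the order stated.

stool();
translate([22, 18, 404]) stool_2();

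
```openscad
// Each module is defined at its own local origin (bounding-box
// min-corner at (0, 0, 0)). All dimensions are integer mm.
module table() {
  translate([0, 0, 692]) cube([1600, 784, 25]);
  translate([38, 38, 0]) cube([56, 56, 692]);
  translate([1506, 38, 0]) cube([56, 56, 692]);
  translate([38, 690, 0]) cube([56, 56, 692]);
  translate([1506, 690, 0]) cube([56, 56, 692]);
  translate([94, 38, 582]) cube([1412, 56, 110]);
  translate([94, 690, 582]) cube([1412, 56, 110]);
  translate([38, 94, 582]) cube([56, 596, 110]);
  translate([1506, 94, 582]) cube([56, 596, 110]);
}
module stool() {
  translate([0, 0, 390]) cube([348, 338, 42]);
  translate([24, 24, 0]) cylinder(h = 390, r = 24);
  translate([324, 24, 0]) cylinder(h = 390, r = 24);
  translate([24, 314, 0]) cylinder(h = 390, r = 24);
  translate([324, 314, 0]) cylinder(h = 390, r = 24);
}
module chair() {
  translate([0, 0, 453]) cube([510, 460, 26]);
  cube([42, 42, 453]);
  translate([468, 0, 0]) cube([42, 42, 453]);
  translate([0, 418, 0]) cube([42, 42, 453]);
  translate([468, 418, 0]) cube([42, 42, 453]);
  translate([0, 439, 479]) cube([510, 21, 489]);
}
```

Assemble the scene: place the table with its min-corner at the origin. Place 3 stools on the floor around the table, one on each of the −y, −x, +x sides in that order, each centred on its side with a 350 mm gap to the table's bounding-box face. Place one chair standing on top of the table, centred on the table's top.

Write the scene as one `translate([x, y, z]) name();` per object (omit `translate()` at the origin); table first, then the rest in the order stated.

table();
translate([626, -688, 0]) stool();
translate([-698, 223, 0]) stool();
translate([1950, 223, 0]) stool();
translate([545, 162, 717]) chair();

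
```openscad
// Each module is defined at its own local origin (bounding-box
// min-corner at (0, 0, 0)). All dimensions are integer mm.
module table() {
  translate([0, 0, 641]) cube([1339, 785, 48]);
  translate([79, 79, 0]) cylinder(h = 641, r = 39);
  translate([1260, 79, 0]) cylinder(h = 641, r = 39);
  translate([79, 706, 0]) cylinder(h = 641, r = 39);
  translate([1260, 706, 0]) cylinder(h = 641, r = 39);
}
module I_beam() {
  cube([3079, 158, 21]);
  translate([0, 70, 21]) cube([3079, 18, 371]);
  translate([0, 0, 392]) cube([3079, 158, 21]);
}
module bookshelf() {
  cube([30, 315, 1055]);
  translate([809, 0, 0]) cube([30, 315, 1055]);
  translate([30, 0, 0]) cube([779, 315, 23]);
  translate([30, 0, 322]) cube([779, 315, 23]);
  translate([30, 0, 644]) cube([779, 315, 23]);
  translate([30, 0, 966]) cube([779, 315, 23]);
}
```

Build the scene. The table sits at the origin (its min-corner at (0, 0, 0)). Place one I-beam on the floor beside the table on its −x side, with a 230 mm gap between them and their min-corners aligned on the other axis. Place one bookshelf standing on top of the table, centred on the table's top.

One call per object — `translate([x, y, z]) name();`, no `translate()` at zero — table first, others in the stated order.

table();
translate([-3309, 0, 0]) I_beam();
translate([250, 235, 689]) bookshelf();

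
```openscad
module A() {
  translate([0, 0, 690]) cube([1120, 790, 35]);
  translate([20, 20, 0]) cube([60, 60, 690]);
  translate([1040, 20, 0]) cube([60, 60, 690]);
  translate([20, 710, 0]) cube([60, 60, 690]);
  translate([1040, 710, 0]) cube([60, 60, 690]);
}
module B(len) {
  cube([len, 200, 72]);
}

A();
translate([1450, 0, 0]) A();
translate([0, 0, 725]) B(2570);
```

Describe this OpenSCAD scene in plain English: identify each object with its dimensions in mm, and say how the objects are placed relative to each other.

A is a rectangular dining table. The top is 1120×790×35 mm with its upper surface at z = 725 mm. It stands on four 60×60 mm square legs, each inset 20 mm from the nearest pair of top edges, running from the floor to the underside of the top.

B is a rectangular beam 2570 mm long (x), 200 mm deep (y), 72 mm thick (z).

The beam spans the tops of two tables placed 330 mm apart, resting at z = 725 mm.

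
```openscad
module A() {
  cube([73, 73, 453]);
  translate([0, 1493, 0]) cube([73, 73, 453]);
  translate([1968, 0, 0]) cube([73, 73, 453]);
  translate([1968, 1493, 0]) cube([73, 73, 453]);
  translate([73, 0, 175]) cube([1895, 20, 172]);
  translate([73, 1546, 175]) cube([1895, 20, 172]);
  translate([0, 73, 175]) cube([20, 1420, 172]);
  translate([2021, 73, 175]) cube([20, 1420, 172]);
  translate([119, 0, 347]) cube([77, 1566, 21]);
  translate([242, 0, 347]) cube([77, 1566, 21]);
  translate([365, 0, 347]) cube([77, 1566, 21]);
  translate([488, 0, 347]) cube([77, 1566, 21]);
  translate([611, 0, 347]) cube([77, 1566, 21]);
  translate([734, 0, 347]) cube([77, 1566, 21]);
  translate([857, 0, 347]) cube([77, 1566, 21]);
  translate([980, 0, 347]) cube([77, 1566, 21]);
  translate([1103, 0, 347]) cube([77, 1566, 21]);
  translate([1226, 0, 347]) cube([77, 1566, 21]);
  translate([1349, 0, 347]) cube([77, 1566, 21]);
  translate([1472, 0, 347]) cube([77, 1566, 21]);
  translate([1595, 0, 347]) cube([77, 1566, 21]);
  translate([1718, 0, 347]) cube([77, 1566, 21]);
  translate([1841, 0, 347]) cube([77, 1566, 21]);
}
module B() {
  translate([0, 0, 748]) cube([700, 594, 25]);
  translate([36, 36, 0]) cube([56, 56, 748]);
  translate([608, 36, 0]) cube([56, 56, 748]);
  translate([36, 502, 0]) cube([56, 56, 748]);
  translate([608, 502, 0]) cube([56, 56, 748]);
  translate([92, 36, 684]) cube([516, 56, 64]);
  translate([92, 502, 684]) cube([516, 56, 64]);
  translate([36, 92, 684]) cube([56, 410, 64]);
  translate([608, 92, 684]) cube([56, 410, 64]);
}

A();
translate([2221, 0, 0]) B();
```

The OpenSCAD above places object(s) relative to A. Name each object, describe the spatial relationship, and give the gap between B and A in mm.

A is a bed frame. B is a table. The table is on the floor beside the bed frame on its +x side. The gap between the table and the bed frame is 180 mm.

The table's nearest face is 180 mm from the bed frame's +x face.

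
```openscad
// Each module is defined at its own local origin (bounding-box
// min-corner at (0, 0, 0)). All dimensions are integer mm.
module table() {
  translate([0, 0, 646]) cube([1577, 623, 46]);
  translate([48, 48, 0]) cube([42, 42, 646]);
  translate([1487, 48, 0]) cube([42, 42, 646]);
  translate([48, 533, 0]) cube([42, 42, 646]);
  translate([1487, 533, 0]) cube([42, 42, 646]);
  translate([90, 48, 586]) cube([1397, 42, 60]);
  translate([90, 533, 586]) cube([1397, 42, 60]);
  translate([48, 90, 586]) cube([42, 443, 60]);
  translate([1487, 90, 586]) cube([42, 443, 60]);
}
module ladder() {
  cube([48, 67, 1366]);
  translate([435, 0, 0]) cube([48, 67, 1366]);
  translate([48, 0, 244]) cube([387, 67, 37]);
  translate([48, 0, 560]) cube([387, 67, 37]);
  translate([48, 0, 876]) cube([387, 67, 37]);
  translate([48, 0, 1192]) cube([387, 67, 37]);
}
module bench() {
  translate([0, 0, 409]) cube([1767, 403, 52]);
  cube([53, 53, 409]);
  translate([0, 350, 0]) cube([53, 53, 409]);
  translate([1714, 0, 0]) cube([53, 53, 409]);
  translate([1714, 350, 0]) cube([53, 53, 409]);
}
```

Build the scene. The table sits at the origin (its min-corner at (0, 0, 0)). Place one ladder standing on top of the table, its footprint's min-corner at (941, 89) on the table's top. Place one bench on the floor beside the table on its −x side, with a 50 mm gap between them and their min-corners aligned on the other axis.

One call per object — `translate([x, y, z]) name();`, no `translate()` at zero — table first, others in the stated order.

table();
translate([941, 89, 692]) ladder();
translate([-1817, 0, 0]) bench();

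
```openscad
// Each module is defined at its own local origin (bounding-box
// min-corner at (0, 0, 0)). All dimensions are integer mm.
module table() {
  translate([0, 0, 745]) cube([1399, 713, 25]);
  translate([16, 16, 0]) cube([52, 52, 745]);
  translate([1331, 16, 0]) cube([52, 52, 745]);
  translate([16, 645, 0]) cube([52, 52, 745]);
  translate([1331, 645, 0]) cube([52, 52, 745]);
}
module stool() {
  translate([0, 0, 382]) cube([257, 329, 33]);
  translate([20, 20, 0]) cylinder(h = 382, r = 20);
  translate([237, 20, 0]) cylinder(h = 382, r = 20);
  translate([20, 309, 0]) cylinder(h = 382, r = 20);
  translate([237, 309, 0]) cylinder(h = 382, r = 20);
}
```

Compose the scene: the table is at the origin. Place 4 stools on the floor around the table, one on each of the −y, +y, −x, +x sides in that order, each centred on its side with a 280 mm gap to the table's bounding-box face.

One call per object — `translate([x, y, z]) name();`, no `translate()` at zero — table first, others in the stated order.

table();
translate([571, -609, 0]) stool();
translate([571, 993, 0]) stool();
translate([-537, 192, 0]) stool();
translate([1679, 192, 0]) stool();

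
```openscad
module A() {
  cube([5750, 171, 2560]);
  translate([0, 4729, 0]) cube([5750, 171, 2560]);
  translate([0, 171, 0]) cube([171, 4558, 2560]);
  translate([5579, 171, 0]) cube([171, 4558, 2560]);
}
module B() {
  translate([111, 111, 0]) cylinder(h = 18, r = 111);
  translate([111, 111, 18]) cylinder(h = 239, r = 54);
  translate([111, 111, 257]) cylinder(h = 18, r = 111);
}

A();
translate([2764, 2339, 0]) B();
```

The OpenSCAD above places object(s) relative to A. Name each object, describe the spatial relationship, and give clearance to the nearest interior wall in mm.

A is a house frame. B is a spool. The spool sits inside the house frame, centred. The clearance to the nearest interior wall is 2168 mm.

Clearances: x = 2593, y = 2168; minimum 2168 mm.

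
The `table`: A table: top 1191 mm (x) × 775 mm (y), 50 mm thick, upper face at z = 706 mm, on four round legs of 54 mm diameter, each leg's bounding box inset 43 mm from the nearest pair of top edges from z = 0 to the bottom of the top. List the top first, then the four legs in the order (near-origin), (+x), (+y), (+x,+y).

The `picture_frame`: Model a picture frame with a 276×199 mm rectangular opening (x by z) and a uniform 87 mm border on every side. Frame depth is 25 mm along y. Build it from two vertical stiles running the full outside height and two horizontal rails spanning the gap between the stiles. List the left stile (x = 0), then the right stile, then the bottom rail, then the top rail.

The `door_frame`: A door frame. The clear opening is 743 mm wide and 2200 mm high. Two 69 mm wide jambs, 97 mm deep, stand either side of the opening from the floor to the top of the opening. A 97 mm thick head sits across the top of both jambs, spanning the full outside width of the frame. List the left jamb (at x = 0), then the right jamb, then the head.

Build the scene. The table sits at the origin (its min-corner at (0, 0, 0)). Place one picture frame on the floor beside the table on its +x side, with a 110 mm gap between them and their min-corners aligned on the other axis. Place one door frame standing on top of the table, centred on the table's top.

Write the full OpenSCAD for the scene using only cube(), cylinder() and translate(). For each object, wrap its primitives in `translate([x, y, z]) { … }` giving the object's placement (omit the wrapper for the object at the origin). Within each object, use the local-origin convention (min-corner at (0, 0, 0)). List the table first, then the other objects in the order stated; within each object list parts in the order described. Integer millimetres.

translate([0, 0, 656]) cube([1191, 775, 50]);
translate([70, 70, 0]) cylinder(h = 656, r = 27);
translate([1121, 70, 0]) cylinder(h = 656, r = 27);
translate([70, 705, 0]) cylinder(h = 656, r = 27);
translate([1121, 705, 0]) cylinder(h = 656, r = 27);
translate([1301, 0, 0]) {
  cube([87, 25, 373]);
  translate([363, 0, 0]) cube([87, 25, 373]);
  translate([87, 0, 0]) cube([276, 25, 87]);
  translate([87, 0, 286]) cube([276, 25, 87]);
}
translate([155, 339, 706]) {
  cube([69, 97, 2200]);
  translate([812, 0, 0]) cube([69, 97, 2200]);
  translate([0, 0, 2200]) cube([881, 97, 97]);
}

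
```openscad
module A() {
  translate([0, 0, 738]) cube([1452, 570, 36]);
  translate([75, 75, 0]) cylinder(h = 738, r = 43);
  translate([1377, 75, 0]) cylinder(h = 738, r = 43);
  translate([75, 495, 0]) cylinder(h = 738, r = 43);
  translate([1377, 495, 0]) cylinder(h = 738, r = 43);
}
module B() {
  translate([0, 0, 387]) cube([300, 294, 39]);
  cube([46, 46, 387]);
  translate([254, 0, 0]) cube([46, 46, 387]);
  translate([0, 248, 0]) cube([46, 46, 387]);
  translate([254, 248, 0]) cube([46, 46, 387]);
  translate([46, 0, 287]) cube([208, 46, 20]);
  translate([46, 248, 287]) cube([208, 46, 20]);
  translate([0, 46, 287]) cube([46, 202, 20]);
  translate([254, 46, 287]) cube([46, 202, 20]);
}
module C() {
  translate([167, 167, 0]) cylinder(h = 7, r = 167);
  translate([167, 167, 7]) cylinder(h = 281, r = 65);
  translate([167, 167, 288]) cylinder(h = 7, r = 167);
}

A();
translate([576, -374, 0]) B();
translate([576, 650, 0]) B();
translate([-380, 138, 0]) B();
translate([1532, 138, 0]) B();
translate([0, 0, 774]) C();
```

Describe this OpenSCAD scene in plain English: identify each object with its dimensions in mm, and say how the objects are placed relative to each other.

A is a table: top 1452 mm (x) × 570 mm (y), 36 mm thick, upper face at z = 774 mm, on four round legs of 86 mm diameter, each leg's bounding box inset 32 mm from the nearest pair of top edges, running from z = 0 to the bottom of the top.

B is a simple wooden stool: a rectangular seat 300 mm (x) by 294 mm (y), 39 mm thick, top face at z = 426 mm, on four square legs, each 46×46 mm in cross-section. The legs rest on z = 0, each flush with a corner of the seat. Four stretchers, 46 mm wide and 20 mm tall, connect adjacent legs with their undersides at z = 287 mm, each running between the inner faces of the legs it joins and aligned with the legs' outer faces on the other axis.

C is a spool: two coaxial disc flanges of radius 167 mm and thickness 7 mm, joined by a core cylinder of radius 65 mm and height 281 mm. The lower flange rests on z = 0 and the three cylinders share a vertical axis.

Four stools sit around the table at the −y, +y, −x, +x sides. The spool is on top of the table.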